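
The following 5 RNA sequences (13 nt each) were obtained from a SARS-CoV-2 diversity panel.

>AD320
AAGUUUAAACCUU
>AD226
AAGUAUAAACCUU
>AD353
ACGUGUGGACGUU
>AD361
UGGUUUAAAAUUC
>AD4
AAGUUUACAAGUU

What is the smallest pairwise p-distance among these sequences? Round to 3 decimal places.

Pairwise Hamming distances:
  AD320 vs AD226: 1
  AD320 vs AD353: 5
  AD320 vs AD361: 5
  AD320 vs AD4: 3
  AD226 vs AD353: 5
  AD226 vs AD361: 6
  AD226 vs AD4: 4
  AD353 vs AD361: 8
  AD353 vs AD4: 5
  AD361 vs AD4: 5
The smallest is 1 mismatch, between AD320 and AD226; p = 1/13 = 0.077.

0.077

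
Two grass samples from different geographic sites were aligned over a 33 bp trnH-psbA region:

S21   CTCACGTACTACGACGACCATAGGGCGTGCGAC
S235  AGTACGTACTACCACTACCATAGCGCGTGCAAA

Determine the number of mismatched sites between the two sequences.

The sequences differ at positions 1 (C/A), 2 (T/G), 3 (C/T), 13 (G/C), 16 (G/T), 24 (G/C), 31 (G/A), 33 (C/A).
That gives 8 mismatches out of 33 aligned sites, so the Hamming distance is 8.

8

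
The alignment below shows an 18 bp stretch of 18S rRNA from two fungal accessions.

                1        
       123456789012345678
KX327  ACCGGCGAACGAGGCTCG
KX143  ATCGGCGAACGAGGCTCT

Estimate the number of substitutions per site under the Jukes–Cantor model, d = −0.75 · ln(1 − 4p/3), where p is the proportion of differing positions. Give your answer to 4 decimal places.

The sequences differ at positions 2 (C/T), 18 (G/T).
p = 2/18 = 0.111111.
d = −0.75 · ln(1 − (4/3)·0.111111) = −0.75 · ln(0.851852) = −0.75 · (-0.160342) = 0.1203.

0.1203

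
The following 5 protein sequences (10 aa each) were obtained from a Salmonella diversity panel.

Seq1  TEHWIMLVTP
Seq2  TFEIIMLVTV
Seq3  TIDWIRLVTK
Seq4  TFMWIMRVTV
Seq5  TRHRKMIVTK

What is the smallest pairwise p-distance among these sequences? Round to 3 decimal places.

Pairwise Hamming distances:
  Seq1 vs Seq2: 4
  Seq1 vs Seq3: 4
  Seq1 vs Seq4: 4
  Seq1 vs Seq5: 5
  Seq2 vs Seq3: 5
  Seq2 vs Seq4: 3
  Seq2 vs Seq5: 6
  Seq3 vs Seq4: 5
  Seq3 vs Seq5: 6
  Seq4 vs Seq5: 6
The smallest is 3 mismatches, between Seq2 and Seq4; p = 3/10 = 0.300.

0.300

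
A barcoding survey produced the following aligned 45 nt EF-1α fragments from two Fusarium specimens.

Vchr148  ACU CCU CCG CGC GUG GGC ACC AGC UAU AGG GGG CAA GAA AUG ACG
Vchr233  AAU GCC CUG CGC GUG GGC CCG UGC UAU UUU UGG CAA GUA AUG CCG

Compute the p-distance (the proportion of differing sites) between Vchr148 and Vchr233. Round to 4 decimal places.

0.2889

The sequences differ at positions 2 (C/A), 4 (C/G), 6 (U/C), 8 (C/U), 19 (A/C), 21 (C/G), 22 (A/U), 28 (A/U), 29 (G/U), 30 (G/U), 31 (G/U), 38 (A/U), 43 (A/C).
There are 13 differences over 45 sites, so p = 13/45 = 0.2889.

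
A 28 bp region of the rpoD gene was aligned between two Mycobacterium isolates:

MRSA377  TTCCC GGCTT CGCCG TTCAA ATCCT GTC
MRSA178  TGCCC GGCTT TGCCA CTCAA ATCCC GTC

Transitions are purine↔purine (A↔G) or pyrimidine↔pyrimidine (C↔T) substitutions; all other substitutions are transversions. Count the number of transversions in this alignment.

Differing sites — 2:T/G (Tv); 11:C/T (Ti); 15:G/A (Ti); 16:T/C (Ti); 25:T/C (Ti).
Of the 5 differences, 4 transitions and 1 transversion, so the answer is 1.

1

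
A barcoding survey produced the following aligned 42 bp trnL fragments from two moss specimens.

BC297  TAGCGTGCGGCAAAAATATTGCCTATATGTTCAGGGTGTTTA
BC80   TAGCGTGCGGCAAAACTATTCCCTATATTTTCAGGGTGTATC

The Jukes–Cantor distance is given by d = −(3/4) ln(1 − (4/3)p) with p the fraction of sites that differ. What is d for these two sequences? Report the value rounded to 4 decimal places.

0.1296

Differing sites — 16:A/C; 21:G/C; 29:G/T; 40:T/A; 42:A/C.
p = 5/42 = 0.119048.
d = −0.75 · ln(1 − (4/3)·0.119048) = −0.75 · ln(0.841269) = −0.75 · (-0.172844) = 0.1296.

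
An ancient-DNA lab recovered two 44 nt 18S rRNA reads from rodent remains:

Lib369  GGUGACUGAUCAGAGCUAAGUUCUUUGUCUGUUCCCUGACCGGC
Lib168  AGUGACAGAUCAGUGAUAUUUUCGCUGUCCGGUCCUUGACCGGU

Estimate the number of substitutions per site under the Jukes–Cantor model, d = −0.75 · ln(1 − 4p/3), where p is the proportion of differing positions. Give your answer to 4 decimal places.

Differing sites — 1:G/A; 7:U/A; 14:A/U; 16:C/A; 19:A/U; 20:G/U; 24:U/G; 25:U/C; 30:U/C; 32:U/G; 36:C/U; 44:C/U.
p = 12/44 = 0.272727.
d = −0.75 · ln(1 − (4/3)·0.272727) = −0.75 · ln(0.636364) = −0.75 · (-0.451985) = 0.3390.

0.3390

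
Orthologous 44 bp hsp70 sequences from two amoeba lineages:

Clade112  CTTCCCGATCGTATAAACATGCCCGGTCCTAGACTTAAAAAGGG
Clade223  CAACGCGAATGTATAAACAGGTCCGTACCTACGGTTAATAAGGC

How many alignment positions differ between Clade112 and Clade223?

14

Mismatches occur at site 2 (T→A), site 3 (T→A), site 5 (C→G), site 9 (T→A), site 10 (C→T), site 20 (T→G), site 22 (C→T), site 26 (G→T), site 27 (T→A), site 32 (G→C), site 33 (A→G), site 34 (C→G), site 39 (A→T), site 44 (G→C).
That gives 14 mismatches out of 44 aligned sites, so the Hamming distance is 14.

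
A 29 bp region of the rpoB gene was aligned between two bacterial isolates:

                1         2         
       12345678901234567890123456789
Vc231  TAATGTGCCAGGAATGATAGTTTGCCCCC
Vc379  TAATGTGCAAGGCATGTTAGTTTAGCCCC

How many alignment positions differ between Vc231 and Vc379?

Differing sites — 9:C/A; 13:A/C; 17:A/T; 24:G/A; 25:C/G.
That gives 5 mismatches out of 29 aligned sites, so the Hamming distance is 5.

5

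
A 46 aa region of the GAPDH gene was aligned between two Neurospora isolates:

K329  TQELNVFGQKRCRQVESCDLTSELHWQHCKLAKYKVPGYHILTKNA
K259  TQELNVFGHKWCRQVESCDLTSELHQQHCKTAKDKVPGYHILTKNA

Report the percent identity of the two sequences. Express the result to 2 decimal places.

Differing sites — 9:Q/H; 11:R/W; 26:W/Q; 31:L/T; 34:Y/D.
41 of the 46 sites match, so the percent identity is 41/46 × 100 = 89.13%.

89.13%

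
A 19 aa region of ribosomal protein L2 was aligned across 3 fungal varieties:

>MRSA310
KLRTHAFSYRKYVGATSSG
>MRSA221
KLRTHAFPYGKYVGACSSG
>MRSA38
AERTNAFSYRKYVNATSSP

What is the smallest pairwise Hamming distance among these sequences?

Pairwise Hamming distances:
  MRSA310 vs MRSA221: 3
  MRSA310 vs MRSA38: 5
  MRSA221 vs MRSA38: 8
The smallest is 3, between MRSA310 and MRSA221.

3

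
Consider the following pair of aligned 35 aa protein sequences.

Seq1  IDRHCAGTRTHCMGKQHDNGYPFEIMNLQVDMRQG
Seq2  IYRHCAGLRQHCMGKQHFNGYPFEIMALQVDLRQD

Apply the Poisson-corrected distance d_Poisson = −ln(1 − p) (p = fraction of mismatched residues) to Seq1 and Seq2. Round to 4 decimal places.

0.2231

The sequences differ at positions 2 (D/Y), 8 (T/L), 10 (T/Q), 18 (D/F), 27 (N/A), 32 (M/L), 35 (G/D).
p = 7/35 = 0.200000.
d = −ln(1 − 0.200000) = −ln(0.800000) = 0.2231.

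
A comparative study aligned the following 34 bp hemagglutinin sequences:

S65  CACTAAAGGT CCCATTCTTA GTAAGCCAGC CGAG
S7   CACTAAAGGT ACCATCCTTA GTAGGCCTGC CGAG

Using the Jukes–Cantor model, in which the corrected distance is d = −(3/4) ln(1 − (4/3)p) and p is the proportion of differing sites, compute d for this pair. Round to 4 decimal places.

0.1280

The sequences differ at positions 11 (C/A), 16 (T/C), 24 (A/G), 28 (A/T).
p = 4/34 = 0.117647.
d = −0.75 · ln(1 − (4/3)·0.117647) = −0.75 · ln(0.843137) = −0.75 · (-0.170626) = 0.1280.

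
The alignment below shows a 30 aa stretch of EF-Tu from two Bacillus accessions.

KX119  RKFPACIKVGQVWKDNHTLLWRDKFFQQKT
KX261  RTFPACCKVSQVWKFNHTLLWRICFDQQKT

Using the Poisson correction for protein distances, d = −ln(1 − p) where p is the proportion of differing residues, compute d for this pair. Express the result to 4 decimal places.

0.2657

The sequences differ at positions 2 (K/T), 7 (I/C), 10 (G/S), 15 (D/F), 23 (D/I), 24 (K/C), 26 (F/D).
p = 7/30 = 0.233333.
d = −ln(1 − 0.233333) = −ln(0.766667) = 0.2657.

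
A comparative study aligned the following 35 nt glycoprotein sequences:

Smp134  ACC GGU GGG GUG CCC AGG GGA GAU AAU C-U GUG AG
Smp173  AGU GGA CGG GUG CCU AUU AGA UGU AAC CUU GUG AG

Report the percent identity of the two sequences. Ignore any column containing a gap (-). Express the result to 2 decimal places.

67.65%

Excluding the 1 gap column leaves 34 comparable sites.
Mismatches occur at site 2 (C→G), site 3 (C→U), site 6 (U→A), site 7 (G→C), site 15 (C→U), site 17 (G→U), site 18 (G→U), site 19 (G→A), site 22 (G→U), site 23 (A→G), site 27 (U→C).
23 of the 34 comparable sites match, so the percent identity is 23/34 × 100 = 67.65%.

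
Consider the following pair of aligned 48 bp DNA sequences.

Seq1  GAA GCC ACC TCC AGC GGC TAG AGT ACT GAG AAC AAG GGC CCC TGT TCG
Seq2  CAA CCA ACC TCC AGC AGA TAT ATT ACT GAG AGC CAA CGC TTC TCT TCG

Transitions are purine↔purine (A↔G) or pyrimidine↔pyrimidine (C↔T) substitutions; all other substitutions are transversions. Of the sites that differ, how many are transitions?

5

The sequences differ at positions 1 (G/C, transversion), 4 (G/C, transversion), 6 (C/A, transversion), 16 (G/A, transition), 18 (C/A, transversion), 21 (G/T, transversion), 23 (G/T, transversion), 32 (A/G, transition), 34 (A/C, transversion), 36 (G/A, transition), 37 (G/C, transversion), 40 (C/T, transition), 41 (C/T, transition), 44 (G/C, transversion).
Of the 14 differences, 5 transitions and 9 transversions, so the answer is 5.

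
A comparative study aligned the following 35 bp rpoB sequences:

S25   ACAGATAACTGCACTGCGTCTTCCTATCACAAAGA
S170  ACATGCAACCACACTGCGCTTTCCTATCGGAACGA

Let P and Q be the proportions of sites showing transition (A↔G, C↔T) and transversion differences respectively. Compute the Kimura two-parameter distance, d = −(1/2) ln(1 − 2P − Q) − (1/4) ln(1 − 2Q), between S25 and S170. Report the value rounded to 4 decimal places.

0.3795

The sequences differ at positions 4 (G/T, transversion), 5 (A/G, transition), 6 (T/C, transition), 10 (T/C, transition), 11 (G/A, transition), 19 (T/C, transition), 20 (C/T, transition), 29 (A/G, transition), 30 (C/G, transversion), 33 (A/C, transversion).
Of the 10 differences, 7 transitions and 3 transversions over 35 sites: P = 7/35 = 0.200000, Q = 3/35 = 0.085714.
d = −0.5·ln(0.514286) − 0.25·ln(0.828572) = −0.5·(-0.664976) − 0.25·(-0.188052) = 0.3795.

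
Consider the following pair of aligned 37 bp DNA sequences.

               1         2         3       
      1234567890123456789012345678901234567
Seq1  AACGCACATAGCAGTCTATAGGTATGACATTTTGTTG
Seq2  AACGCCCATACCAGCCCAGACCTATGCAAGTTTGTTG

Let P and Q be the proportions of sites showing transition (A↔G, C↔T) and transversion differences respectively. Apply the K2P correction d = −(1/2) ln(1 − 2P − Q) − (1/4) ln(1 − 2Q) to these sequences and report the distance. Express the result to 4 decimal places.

Mismatches occur at site 6 (A→C, transversion), site 11 (G→C, transversion), site 15 (T→C, transition), site 17 (T→C, transition), site 19 (T→G, transversion), site 21 (G→C, transversion), site 22 (G→C, transversion), site 27 (A→C, transversion), site 28 (C→A, transversion), site 30 (T→G, transversion).
Of the 10 differences, 2 transitions and 8 transversions over 37 sites: P = 2/37 = 0.054054, Q = 8/37 = 0.216216.
d = −0.5·ln(0.675676) − 0.25·ln(0.567568) = −0.5·(-0.392042) − 0.25·(-0.566395) = 0.3376.

0.3376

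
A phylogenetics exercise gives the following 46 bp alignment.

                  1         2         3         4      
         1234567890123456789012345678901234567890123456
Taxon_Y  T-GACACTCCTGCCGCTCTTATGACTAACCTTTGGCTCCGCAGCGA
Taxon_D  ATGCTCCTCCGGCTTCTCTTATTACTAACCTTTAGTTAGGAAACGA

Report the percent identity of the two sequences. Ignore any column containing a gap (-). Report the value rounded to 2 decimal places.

Excluding the 1 gap column leaves 45 comparable sites.
Mismatches occur at site 1 (T→A), site 4 (A→C), site 5 (C→T), site 6 (A→C), site 11 (T→G), site 14 (C→T), site 15 (G→T), site 23 (G→T), site 34 (G→A), site 36 (C→T), site 38 (C→A), site 39 (C→G), site 41 (C→A), site 43 (G→A).
31 of the 45 comparable sites match, so the percent identity is 31/45 × 100 = 68.89%.

68.89%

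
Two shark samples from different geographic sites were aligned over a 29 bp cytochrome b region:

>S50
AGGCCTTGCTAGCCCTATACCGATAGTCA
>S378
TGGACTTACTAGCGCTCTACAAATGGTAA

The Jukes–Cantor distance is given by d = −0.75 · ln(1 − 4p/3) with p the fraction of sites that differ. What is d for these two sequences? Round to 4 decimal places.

Mismatches occur at site 1 (A/T), site 4 (C/A), site 8 (G/A), site 14 (C/G), site 17 (A/C), site 21 (C/A), site 22 (G/A), site 25 (A/G), site 28 (C/A).
p = 9/29 = 0.310345.
d = −0.75 · ln(1 − (4/3)·0.310345) = −0.75 · ln(0.586207) = −0.75 · (-0.534082) = 0.4006.

0.4006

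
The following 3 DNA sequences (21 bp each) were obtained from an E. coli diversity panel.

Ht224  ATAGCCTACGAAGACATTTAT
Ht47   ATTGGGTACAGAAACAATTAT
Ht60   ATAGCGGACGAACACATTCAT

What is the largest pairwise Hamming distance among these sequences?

8

Pairwise Hamming distances:
  Ht224 vs Ht47: 7
  Ht224 vs Ht60: 4
  Ht47 vs Ht60: 8
The largest is 8, between Ht47 and Ht60.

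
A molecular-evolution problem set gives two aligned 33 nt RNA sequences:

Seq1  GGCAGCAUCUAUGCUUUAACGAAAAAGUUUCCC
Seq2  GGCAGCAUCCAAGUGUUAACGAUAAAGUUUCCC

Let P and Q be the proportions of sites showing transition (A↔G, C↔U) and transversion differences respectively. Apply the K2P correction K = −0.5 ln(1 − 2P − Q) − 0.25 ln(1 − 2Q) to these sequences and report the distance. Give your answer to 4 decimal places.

0.1694

Differing sites — 10:U/C (Ti); 12:U/A (Tv); 14:C/U (Ti); 15:U/G (Tv); 23:A/U (Tv).
Of the 5 differences, 2 transitions and 3 transversions over 33 sites: P = 2/33 = 0.060606, Q = 3/33 = 0.090909.
d = −0.5·ln(0.787879) − 0.25·ln(0.818182) = −0.5·(-0.238411) − 0.25·(-0.200670) = 0.1694.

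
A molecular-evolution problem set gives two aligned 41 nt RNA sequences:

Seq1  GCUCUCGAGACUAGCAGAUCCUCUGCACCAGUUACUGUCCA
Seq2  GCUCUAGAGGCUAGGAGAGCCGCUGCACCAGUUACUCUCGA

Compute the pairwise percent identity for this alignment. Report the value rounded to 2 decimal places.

82.93%

Mismatches occur at site 6 (C/A), site 10 (A/G), site 15 (C/G), site 19 (U/G), site 22 (U/G), site 37 (G/C), site 40 (C/G).
34 of the 41 sites match, so the percent identity is 34/41 × 100 = 82.93%.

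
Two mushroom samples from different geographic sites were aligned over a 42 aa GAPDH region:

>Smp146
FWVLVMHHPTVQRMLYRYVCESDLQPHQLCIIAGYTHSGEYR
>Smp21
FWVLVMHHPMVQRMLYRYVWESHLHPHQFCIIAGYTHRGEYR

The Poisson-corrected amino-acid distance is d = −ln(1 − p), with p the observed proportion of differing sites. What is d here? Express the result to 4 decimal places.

0.1542

Differing sites — 10:T/M; 20:C/W; 23:D/H; 25:Q/H; 29:L/F; 38:S/R.
p = 6/42 = 0.142857.
d = −ln(1 − 0.142857) = −ln(0.857143) = 0.1542.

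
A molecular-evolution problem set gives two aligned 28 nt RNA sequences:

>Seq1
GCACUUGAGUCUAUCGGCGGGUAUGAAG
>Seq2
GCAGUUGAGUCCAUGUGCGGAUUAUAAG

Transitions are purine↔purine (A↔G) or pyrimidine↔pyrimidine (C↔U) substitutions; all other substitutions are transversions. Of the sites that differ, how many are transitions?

The sequences differ at positions 4 (C/G, transversion), 12 (U/C, transition), 15 (C/G, transversion), 16 (G/U, transversion), 21 (G/A, transition), 23 (A/U, transversion), 24 (U/A, transversion), 25 (G/U, transversion).
Of the 8 differences, 2 transitions and 6 transversions, so the answer is 2.

2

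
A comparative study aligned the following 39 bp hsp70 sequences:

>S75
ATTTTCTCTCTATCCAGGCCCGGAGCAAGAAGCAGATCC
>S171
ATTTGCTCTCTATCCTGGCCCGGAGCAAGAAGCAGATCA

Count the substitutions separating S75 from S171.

Mismatches occur at site 5 (T/G), site 16 (A/T), site 39 (C/A).
That gives 3 mismatches out of 39 aligned sites, so the Hamming distance is 3.

3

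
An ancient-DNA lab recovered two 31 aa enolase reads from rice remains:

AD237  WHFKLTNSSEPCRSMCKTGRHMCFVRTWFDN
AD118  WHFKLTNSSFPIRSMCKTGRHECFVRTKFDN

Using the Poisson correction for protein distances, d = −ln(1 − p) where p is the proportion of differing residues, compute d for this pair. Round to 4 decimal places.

Mismatches occur at site 10 (E/F), site 12 (C/I), site 22 (M/E), site 28 (W/K).
p = 4/31 = 0.129032.
d = −ln(1 − 0.129032) = −ln(0.870968) = 0.1382.

0.1382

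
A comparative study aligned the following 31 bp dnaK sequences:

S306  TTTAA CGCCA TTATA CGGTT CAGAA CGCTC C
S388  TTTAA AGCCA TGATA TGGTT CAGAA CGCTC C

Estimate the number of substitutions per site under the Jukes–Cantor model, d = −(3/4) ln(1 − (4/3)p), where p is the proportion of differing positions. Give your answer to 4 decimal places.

Differing sites — 6:C/A; 12:T/G; 16:C/T.
p = 3/31 = 0.096774.
d = −0.75 · ln(1 − (4/3)·0.096774) = −0.75 · ln(0.870968) = −0.75 · (-0.138150) = 0.1036.

0.1036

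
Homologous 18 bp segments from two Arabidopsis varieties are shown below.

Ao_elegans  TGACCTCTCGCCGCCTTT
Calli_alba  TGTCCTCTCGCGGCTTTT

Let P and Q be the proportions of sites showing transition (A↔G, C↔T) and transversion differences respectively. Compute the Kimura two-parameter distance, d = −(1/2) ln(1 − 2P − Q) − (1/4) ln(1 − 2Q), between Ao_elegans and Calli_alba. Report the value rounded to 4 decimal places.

0.1885

Differing sites — 3:A/T (Tv); 12:C/G (Tv); 15:C/T (Ti).
Of the 3 differences, 1 transition and 2 transversions over 18 sites: P = 1/18 = 0.055556, Q = 2/18 = 0.111111.
d = −0.5·ln(0.777777) − 0.25·ln(0.777778) = −0.5·(-0.251315) − 0.25·(-0.251314) = 0.1885.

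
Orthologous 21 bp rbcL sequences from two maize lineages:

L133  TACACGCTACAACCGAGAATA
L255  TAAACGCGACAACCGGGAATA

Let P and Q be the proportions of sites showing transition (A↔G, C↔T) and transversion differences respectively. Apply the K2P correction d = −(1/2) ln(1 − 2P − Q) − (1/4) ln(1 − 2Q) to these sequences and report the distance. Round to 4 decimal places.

0.1585

Mismatches occur at site 3 (C→A, transversion), site 8 (T→G, transversion), site 16 (A→G, transition).
Of the 3 differences, 1 transition and 2 transversions over 21 sites: P = 1/21 = 0.047619, Q = 2/21 = 0.095238.
d = −0.5·ln(0.809524) − 0.25·ln(0.809524) = −0.5·(-0.211309) − 0.25·(-0.211309) = 0.1585.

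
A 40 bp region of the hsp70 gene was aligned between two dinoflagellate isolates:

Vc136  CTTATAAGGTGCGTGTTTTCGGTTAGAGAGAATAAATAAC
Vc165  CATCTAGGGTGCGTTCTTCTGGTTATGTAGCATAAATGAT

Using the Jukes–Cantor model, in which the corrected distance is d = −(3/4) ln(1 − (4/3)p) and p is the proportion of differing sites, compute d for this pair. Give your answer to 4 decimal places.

0.4260

Mismatches occur at site 2 (T↔A), site 4 (A↔C), site 7 (A↔G), site 15 (G↔T), site 16 (T↔C), site 19 (T↔C), site 20 (C↔T), site 26 (G↔T), site 27 (A↔G), site 28 (G↔T), site 31 (A↔C), site 38 (A↔G), site 40 (C↔T).
p = 13/40 = 0.325000.
d = −0.75 · ln(1 − (4/3)·0.325000) = −0.75 · ln(0.566667) = −0.75 · (-0.567983) = 0.4260.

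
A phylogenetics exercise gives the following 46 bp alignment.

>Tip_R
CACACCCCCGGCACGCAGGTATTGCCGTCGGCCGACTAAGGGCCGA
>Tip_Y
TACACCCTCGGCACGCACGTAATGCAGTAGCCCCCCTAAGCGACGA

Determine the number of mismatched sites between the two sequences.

11

Differing sites — 1:C/T; 8:C/T; 18:G/C; 22:T/A; 26:C/A; 29:C/A; 31:G/C; 34:G/C; 35:A/C; 41:G/C; 43:C/A.
That gives 11 mismatches out of 46 aligned sites, so the Hamming distance is 11.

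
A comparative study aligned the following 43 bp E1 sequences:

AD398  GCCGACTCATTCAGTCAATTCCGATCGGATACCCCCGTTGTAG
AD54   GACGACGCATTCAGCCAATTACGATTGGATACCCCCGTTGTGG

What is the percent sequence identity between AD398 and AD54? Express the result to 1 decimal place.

The sequences differ at positions 2 (C/A), 7 (T/G), 15 (T/C), 21 (C/A), 26 (C/T), 42 (A/G).
37 of the 43 sites match, so the percent identity is 37/43 × 100 = 86.0%.

86.0%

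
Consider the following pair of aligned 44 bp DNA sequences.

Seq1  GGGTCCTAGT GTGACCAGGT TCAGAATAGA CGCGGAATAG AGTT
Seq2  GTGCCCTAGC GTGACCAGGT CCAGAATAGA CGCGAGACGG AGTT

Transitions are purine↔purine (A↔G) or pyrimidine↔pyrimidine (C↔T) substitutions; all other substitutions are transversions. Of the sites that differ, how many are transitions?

Differing sites — 2:G/T (Tv); 4:T/C (Ti); 10:T/C (Ti); 21:T/C (Ti); 35:G/A (Ti); 36:A/G (Ti); 38:T/C (Ti); 39:A/G (Ti).
Of the 8 differences, 7 transitions and 1 transversion, so the answer is 7.

7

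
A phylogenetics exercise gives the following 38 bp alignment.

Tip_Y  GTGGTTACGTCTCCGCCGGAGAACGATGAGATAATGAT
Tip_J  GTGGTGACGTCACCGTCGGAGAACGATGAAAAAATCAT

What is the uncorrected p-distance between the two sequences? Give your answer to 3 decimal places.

Differing sites — 6:T/G; 12:T/A; 16:C/T; 30:G/A; 32:T/A; 36:G/C.
There are 6 differences over 38 sites, so p = 6/38 = 0.158.

0.158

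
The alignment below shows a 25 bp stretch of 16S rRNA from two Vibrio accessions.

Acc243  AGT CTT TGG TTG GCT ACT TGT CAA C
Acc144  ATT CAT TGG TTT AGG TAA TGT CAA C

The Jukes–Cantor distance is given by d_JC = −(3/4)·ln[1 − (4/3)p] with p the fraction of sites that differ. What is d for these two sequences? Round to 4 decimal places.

Mismatches occur at site 2 (G/T), site 5 (T/A), site 12 (G/T), site 13 (G/A), site 14 (C/G), site 15 (T/G), site 16 (A/T), site 17 (C/A), site 18 (T/A).
p = 9/25 = 0.360000.
d = −0.75 · ln(1 − (4/3)·0.360000) = −0.75 · ln(0.520000) = −0.75 · (-0.653926) = 0.4904.

0.4904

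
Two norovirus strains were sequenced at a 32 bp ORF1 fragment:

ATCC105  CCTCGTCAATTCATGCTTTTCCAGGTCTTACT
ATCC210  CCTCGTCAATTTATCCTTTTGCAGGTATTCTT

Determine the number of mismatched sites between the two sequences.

The sequences differ at positions 12 (C/T), 15 (G/C), 21 (C/G), 27 (C/A), 30 (A/C), 31 (C/T).
That gives 6 mismatches out of 32 aligned sites, so the Hamming distance is 6.

6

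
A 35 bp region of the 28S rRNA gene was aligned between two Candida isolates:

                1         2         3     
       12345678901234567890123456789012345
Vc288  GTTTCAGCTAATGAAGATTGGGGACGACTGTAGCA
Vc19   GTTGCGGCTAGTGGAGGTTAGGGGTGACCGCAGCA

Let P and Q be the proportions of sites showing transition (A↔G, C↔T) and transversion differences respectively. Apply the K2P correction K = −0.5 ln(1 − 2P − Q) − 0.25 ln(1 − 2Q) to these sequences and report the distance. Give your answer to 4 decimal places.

0.4061

Differing sites — 4:T/G (Tv); 6:A/G (Ti); 11:A/G (Ti); 14:A/G (Ti); 17:A/G (Ti); 20:G/A (Ti); 24:A/G (Ti); 25:C/T (Ti); 29:T/C (Ti); 31:T/C (Ti).
Of the 10 differences, 9 transitions and 1 transversion over 35 sites: P = 9/35 = 0.257143, Q = 1/35 = 0.028571.
d = −0.5·ln(0.457143) − 0.25·ln(0.942858) = −0.5·(-0.782759) − 0.25·(-0.058840) = 0.4061.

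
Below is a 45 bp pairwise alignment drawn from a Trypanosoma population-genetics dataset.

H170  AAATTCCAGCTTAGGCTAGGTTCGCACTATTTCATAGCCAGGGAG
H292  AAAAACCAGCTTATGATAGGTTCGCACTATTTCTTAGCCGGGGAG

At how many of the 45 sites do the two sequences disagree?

Differing sites — 4:T/A; 5:T/A; 14:G/T; 16:C/A; 34:A/T; 40:A/G.
That gives 6 mismatches out of 45 aligned sites, so the Hamming distance is 6.

6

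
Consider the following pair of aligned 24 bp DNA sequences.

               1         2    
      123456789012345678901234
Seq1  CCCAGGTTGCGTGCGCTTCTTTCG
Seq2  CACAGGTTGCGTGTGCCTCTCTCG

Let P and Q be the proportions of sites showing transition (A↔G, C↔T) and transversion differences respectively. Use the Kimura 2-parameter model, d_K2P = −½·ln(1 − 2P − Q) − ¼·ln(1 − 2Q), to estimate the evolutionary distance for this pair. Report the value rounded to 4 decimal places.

0.1942

The sequences differ at positions 2 (C/A, transversion), 14 (C/T, transition), 17 (T/C, transition), 21 (T/C, transition).
Of the 4 differences, 3 transitions and 1 transversion over 24 sites: P = 3/24 = 0.125000, Q = 1/24 = 0.041667.
d = −0.5·ln(0.708333) − 0.25·ln(0.916666) = −0.5·(-0.344841) − 0.25·(-0.087012) = 0.1942.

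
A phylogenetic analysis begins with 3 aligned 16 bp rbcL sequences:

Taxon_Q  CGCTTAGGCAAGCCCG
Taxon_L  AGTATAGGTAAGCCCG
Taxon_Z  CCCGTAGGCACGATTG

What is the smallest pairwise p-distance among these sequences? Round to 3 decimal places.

Pairwise Hamming distances:
  Taxon_Q vs Taxon_L: 4
  Taxon_Q vs Taxon_Z: 6
  Taxon_L vs Taxon_Z: 9
The smallest is 4 mismatches, between Taxon_Q and Taxon_L; p = 4/16 = 0.250.

0.250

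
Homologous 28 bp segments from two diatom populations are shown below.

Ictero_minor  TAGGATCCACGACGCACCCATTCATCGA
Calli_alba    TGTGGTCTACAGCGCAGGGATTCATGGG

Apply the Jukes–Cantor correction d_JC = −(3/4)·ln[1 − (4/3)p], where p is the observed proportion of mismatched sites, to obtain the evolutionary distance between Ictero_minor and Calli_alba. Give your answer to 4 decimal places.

0.5565

Differing sites — 2:A/G; 3:G/T; 5:A/G; 8:C/T; 11:G/A; 12:A/G; 17:C/G; 18:C/G; 19:C/G; 26:C/G; 28:A/G.
p = 11/28 = 0.392857.
d = −0.75 · ln(1 − (4/3)·0.392857) = −0.75 · ln(0.476191) = −0.75 · (-0.741936) = 0.5565.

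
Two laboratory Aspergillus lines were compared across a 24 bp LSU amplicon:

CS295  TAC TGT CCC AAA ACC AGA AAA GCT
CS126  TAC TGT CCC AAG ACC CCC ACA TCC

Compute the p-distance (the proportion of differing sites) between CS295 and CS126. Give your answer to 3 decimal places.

The sequences differ at positions 12 (A/G), 16 (A/C), 17 (G/C), 18 (A/C), 20 (A/C), 22 (G/T), 24 (T/C).
There are 7 differences over 24 sites, so p = 7/24 = 0.292.

0.292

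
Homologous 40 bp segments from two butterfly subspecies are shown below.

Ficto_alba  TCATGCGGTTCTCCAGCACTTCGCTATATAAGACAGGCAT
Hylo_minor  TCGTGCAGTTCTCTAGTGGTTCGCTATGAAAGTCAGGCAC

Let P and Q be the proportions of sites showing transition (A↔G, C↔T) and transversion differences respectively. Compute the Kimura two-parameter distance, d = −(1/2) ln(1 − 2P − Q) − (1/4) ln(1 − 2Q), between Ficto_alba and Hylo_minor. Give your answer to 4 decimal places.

The sequences differ at positions 3 (A/G, transition), 7 (G/A, transition), 14 (C/T, transition), 17 (C/T, transition), 18 (A/G, transition), 19 (C/G, transversion), 28 (A/G, transition), 29 (T/A, transversion), 33 (A/T, transversion), 40 (T/C, transition).
Of the 10 differences, 7 transitions and 3 transversions over 40 sites: P = 7/40 = 0.175000, Q = 3/40 = 0.075000.
d = −0.5·ln(0.575000) − 0.25·ln(0.850000) = −0.5·(-0.553385) − 0.25·(-0.162519) = 0.3173.

0.3173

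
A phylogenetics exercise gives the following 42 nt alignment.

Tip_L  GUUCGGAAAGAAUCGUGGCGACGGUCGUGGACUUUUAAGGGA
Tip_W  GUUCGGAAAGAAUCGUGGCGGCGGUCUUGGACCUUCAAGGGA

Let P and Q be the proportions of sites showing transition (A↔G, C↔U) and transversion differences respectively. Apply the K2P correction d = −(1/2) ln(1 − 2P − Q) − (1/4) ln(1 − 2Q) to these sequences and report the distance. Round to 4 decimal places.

0.1034

The sequences differ at positions 21 (A/G, transition), 27 (G/U, transversion), 33 (U/C, transition), 36 (U/C, transition).
Of the 4 differences, 3 transitions and 1 transversion over 42 sites: P = 3/42 = 0.071429, Q = 1/42 = 0.023810.
d = −0.5·ln(0.833332) − 0.25·ln(0.952380) = −0.5·(-0.182323) − 0.25·(-0.048791) = 0.1034.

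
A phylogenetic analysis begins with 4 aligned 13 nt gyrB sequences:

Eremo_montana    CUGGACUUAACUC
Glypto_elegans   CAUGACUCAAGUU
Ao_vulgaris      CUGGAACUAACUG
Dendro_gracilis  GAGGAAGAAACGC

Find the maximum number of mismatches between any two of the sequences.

8

Pairwise Hamming distances:
  Eremo_montana vs Glypto_elegans: 5
  Eremo_montana vs Ao_vulgaris: 3
  Eremo_montana vs Dendro_gracilis: 6
  Glypto_elegans vs Ao_vulgaris: 7
  Glypto_elegans vs Dendro_gracilis: 8
  Ao_vulgaris vs Dendro_gracilis: 6
The largest is 8, between Glypto_elegans and Dendro_gracilis.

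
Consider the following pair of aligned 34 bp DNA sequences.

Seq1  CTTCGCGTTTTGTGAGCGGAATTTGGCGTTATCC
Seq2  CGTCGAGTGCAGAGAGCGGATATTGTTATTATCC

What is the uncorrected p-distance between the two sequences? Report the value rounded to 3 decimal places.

The sequences differ at positions 2 (T/G), 6 (C/A), 9 (T/G), 10 (T/C), 11 (T/A), 13 (T/A), 21 (A/T), 22 (T/A), 26 (G/T), 27 (C/T), 28 (G/A).
There are 11 differences over 34 sites, so p = 11/34 = 0.324.

0.324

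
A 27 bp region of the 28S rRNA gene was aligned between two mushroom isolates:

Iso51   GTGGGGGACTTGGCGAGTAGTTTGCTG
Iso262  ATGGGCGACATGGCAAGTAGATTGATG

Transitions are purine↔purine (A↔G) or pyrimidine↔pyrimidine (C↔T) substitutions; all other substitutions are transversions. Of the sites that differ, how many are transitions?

The sequences differ at positions 1 (G/A, transition), 6 (G/C, transversion), 10 (T/A, transversion), 15 (G/A, transition), 21 (T/A, transversion), 25 (C/A, transversion).
Of the 6 differences, 2 transitions and 4 transversions, so the answer is 2.

2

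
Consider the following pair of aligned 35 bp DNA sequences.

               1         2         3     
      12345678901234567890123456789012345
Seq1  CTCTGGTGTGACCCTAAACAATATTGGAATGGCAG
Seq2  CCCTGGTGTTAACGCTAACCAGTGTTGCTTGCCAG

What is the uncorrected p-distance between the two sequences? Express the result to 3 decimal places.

Differing sites — 2:T/C; 10:G/T; 12:C/A; 14:C/G; 15:T/C; 16:A/T; 20:A/C; 22:T/G; 23:A/T; 24:T/G; 26:G/T; 28:A/C; 29:A/T; 32:G/C.
There are 14 differences over 35 sites, so p = 14/35 = 0.400.

0.400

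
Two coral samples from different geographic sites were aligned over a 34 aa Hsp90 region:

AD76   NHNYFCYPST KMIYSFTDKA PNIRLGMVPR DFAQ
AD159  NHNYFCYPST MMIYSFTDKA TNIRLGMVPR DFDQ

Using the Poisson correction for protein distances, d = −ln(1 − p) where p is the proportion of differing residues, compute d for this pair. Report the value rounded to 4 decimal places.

Differing sites — 11:K/M; 21:P/T; 33:A/D.
p = 3/34 = 0.088235.
d = −ln(1 − 0.088235) = −ln(0.911765) = 0.0924.

0.0924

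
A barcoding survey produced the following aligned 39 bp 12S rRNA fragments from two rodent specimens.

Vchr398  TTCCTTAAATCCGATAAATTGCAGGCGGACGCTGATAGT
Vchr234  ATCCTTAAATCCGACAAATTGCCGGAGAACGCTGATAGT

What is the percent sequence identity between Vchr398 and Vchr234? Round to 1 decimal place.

87.2%

Mismatches occur at site 1 (T/A), site 15 (T/C), site 23 (A/C), site 26 (C/A), site 28 (G/A).
34 of the 39 sites match, so the percent identity is 34/39 × 100 = 87.2%.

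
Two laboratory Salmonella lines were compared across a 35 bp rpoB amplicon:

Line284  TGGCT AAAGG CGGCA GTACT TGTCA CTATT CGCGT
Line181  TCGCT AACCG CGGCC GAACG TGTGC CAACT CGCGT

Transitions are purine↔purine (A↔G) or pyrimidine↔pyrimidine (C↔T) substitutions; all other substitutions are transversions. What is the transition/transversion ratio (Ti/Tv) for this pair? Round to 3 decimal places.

0.111

The sequences differ at positions 2 (G/C, transversion), 8 (A/C, transversion), 9 (G/C, transversion), 15 (A/C, transversion), 17 (T/A, transversion), 20 (T/G, transversion), 24 (C/G, transversion), 25 (A/C, transversion), 27 (T/A, transversion), 29 (T/C, transition).
Of the 10 differences, 1 transition and 9 transversions, so Ti/Tv = 1/9 = 0.111.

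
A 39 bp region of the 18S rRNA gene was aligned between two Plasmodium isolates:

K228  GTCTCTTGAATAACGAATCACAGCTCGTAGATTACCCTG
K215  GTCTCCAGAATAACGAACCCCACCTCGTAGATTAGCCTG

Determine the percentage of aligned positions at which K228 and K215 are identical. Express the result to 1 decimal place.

84.6%

Mismatches occur at site 6 (T→C), site 7 (T→A), site 18 (T→C), site 20 (A→C), site 23 (G→C), site 35 (C→G).
33 of the 39 sites match, so the percent identity is 33/39 × 100 = 84.6%.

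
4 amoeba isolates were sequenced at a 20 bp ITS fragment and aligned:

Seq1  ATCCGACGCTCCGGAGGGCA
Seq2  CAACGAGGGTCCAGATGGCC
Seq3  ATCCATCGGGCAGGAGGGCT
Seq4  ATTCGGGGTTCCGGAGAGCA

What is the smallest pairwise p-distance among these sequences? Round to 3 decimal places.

Pairwise Hamming distances:
  Seq1 vs Seq2: 8
  Seq1 vs Seq3: 6
  Seq1 vs Seq4: 5
  Seq2 vs Seq3: 11
  Seq2 vs Seq4: 9
  Seq3 vs Seq4: 9
The smallest is 5 mismatches, between Seq1 and Seq4; p = 5/20 = 0.250.

0.250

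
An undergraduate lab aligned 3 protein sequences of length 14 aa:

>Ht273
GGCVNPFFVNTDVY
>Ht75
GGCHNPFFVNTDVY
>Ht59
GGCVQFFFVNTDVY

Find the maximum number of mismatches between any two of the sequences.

3

Pairwise Hamming distances:
  Ht273 vs Ht75: 1
  Ht273 vs Ht59: 2
  Ht75 vs Ht59: 3
The largest is 3, between Ht75 and Ht59.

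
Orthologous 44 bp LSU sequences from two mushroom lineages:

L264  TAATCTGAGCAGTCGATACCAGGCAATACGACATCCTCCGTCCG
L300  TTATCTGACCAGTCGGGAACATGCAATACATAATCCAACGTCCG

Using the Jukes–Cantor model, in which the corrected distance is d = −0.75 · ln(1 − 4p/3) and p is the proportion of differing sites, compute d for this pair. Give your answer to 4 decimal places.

0.3041

Differing sites — 2:A/T; 9:G/C; 16:A/G; 17:T/G; 19:C/A; 22:G/T; 30:G/A; 31:A/T; 32:C/A; 37:T/A; 38:C/A.
p = 11/44 = 0.250000.
d = −0.75 · ln(1 − (4/3)·0.250000) = −0.75 · ln(0.666667) = −0.75 · (-0.405465) = 0.3041.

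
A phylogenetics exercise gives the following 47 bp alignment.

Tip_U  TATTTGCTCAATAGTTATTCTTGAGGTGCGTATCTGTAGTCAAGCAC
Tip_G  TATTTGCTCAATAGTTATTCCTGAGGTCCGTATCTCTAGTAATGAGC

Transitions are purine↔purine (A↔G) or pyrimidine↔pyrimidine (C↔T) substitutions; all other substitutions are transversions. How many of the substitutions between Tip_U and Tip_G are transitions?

2

The sequences differ at positions 21 (T/C, transition), 28 (G/C, transversion), 36 (G/C, transversion), 41 (C/A, transversion), 43 (A/T, transversion), 45 (C/A, transversion), 46 (A/G, transition).
Of the 7 differences, 2 transitions and 5 transversions, so the answer is 2.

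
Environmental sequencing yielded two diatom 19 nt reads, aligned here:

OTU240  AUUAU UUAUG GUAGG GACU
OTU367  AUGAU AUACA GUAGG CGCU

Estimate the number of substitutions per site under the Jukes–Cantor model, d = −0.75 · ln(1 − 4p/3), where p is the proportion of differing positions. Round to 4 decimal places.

0.4099

The sequences differ at positions 3 (U/G), 6 (U/A), 9 (U/C), 10 (G/A), 16 (G/C), 17 (A/G).
p = 6/19 = 0.315789.
d = −0.75 · ln(1 − (4/3)·0.315789) = −0.75 · ln(0.578948) = −0.75 · (-0.546543) = 0.4099.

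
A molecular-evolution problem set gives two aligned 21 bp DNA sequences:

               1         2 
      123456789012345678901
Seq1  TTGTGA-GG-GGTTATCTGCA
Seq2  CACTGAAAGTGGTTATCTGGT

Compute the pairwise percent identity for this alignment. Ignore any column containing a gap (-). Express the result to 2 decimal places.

68.42%

Excluding the 2 gap columns leaves 19 comparable sites.
Differing sites — 1:T/C; 2:T/A; 3:G/C; 8:G/A; 20:C/G; 21:A/T.
13 of the 19 comparable sites match, so the percent identity is 13/19 × 100 = 68.42%.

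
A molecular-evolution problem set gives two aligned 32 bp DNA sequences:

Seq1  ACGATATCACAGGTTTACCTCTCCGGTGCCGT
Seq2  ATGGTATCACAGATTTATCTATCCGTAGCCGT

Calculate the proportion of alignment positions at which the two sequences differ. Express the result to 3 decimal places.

0.219

Mismatches occur at site 2 (C↔T), site 4 (A↔G), site 13 (G↔A), site 18 (C↔T), site 21 (C↔A), site 26 (G↔T), site 27 (T↔A).
There are 7 differences over 32 sites, so p = 7/32 = 0.219.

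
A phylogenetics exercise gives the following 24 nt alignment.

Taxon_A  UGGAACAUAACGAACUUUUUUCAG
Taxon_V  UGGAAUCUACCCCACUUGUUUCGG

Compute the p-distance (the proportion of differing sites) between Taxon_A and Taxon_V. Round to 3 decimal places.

Differing sites — 6:C/U; 7:A/C; 10:A/C; 12:G/C; 13:A/C; 18:U/G; 23:A/G.
There are 7 differences over 24 sites, so p = 7/24 = 0.292.

0.292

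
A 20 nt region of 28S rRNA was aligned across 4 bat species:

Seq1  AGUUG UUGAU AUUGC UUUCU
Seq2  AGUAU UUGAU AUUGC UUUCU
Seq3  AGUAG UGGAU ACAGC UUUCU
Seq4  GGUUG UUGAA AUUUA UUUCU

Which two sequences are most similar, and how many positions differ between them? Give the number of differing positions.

Pairwise Hamming distances:
  Seq1 vs Seq2: 2
  Seq1 vs Seq3: 4
  Seq1 vs Seq4: 4
  Seq2 vs Seq3: 4
  Seq2 vs Seq4: 6
  Seq3 vs Seq4: 8
The smallest is 2, between Seq1 and Seq2.

2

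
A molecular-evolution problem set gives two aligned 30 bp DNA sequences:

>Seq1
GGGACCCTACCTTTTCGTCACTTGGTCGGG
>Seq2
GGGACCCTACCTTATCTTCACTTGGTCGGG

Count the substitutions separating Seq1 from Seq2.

The sequences differ at positions 14 (T/A), 17 (G/T).
That gives 2 mismatches out of 30 aligned sites, so the Hamming distance is 2.

2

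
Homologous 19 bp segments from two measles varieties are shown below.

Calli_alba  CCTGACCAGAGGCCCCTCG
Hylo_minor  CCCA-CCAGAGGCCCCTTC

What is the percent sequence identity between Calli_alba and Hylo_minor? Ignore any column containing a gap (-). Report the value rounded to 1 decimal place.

Excluding the 1 gap column leaves 18 comparable sites.
The sequences differ at positions 3 (T/C), 4 (G/A), 18 (C/T), 19 (G/C).
14 of the 18 comparable sites match, so the percent identity is 14/18 × 100 = 77.8%.

77.8%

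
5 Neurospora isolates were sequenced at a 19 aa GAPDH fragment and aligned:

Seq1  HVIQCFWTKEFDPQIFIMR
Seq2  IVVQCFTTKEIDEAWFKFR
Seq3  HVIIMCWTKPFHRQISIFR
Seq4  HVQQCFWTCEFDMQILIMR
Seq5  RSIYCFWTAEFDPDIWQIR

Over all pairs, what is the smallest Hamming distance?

Pairwise Hamming distances:
  Seq1 vs Seq2: 9
  Seq1 vs Seq3: 8
  Seq1 vs Seq4: 4
  Seq1 vs Seq5: 8
  Seq2 vs Seq3: 14
  Seq2 vs Seq4: 11
  Seq2 vs Seq5: 13
  Seq3 vs Seq4: 10
  Seq3 vs Seq5: 13
  Seq4 vs Seq5: 10
The smallest is 4, between Seq1 and Seq4.

4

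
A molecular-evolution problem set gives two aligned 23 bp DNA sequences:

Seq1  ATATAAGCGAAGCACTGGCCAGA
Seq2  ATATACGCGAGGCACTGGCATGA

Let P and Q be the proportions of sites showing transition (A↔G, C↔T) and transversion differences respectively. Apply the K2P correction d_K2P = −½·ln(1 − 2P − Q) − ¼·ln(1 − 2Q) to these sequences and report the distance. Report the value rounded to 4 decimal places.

The sequences differ at positions 6 (A/C, transversion), 11 (A/G, transition), 20 (C/A, transversion), 21 (A/T, transversion).
Of the 4 differences, 1 transition and 3 transversions over 23 sites: P = 1/23 = 0.043478, Q = 3/23 = 0.130435.
d = −0.5·ln(0.782609) − 0.25·ln(0.739130) = −0.5·(-0.245122) − 0.25·(-0.302281) = 0.1981.

0.1981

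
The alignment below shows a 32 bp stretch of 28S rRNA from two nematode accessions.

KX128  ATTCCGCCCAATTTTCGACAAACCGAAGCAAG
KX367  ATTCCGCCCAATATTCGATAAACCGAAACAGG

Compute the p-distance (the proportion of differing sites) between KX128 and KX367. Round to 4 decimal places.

Differing sites — 13:T/A; 19:C/T; 28:G/A; 31:A/G.
There are 4 differences over 32 sites, so p = 4/32 = 0.1250.

0.1250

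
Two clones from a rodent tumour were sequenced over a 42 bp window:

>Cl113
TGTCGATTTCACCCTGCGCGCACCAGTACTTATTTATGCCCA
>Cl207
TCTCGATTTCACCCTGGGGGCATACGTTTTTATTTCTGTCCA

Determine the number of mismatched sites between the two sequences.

10

Mismatches occur at site 2 (G↔C), site 17 (C↔G), site 19 (C↔G), site 23 (C↔T), site 24 (C↔A), site 25 (A↔C), site 28 (A↔T), site 29 (C↔T), site 36 (A↔C), site 39 (C↔T).
That gives 10 mismatches out of 42 aligned sites, so the Hamming distance is 10.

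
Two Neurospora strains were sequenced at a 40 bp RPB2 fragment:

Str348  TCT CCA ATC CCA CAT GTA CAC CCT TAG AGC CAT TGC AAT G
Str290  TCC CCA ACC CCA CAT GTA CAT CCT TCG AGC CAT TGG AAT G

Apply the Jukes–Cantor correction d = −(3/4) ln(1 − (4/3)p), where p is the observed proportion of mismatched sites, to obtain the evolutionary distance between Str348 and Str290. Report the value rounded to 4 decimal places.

The sequences differ at positions 3 (T/C), 8 (T/C), 21 (C/T), 26 (A/C), 36 (C/G).
p = 5/40 = 0.125000.
d = −0.75 · ln(1 − (4/3)·0.125000) = −0.75 · ln(0.833333) = −0.75 · (-0.182322) = 0.1367.

0.1367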